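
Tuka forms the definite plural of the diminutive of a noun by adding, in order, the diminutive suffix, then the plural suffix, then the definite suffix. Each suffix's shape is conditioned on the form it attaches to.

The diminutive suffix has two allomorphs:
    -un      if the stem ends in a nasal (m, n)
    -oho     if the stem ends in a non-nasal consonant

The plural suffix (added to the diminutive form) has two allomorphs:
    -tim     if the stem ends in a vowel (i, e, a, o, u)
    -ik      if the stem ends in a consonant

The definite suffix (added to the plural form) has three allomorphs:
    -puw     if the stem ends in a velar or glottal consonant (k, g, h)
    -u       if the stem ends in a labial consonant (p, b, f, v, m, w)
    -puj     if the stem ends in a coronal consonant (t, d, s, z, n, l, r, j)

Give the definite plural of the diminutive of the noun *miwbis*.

Since the final consonant of *miwbis* is /s/ (non-nasal), it takes -oho, giving *miwbisoho*.
The final sound of the diminutive form *miwbisoho* is /o/, which is a vowel, so the plural suffix is -tim, giving *miwbisohotim*.
The final consonant of the plural form *miwbisohotim* is /m/, which is labial, so the definite suffix is -u, giving *miwbisohotimu*.

miwbisohotimu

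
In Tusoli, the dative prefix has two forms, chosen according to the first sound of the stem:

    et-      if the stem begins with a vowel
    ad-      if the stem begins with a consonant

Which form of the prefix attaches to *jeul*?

*jeul*: first sound = /j/, a consonant → ad-.

ad-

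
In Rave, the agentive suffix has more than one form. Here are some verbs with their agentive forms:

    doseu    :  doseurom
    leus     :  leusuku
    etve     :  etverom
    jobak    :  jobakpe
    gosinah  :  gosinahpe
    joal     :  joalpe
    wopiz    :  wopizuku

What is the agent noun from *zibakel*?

zibakelpe

Looking at the final sound of each stem: -uku when the stem ends in a sibilant (*leus*, *wopiz*); -pe when the stem ends in a non-sibilant consonant (*jobak*, *gosinah*, *joal*); -rom when the stem ends in a vowel (*doseu*, *etve*).
*zibakel* — final sound /l/ (a non-sibilant consonant) → -pe → *zibakelpe*.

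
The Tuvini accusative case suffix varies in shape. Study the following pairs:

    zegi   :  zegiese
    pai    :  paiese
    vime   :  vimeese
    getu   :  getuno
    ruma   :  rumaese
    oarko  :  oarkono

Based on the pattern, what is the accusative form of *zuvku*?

zuvkuno

The suffix is conditioned by the last vowel: -no when the last vowel of the stem is a rounded vowel (*getu*, *oarko*); -ese when the last vowel of the stem is an unrounded vowel (*zegi*, *pai*, *vime*, *ruma*).
The last vowel of *zuvku* is /u/, which is a rounded vowel, so the suffix is -no, giving *zuvkuno*.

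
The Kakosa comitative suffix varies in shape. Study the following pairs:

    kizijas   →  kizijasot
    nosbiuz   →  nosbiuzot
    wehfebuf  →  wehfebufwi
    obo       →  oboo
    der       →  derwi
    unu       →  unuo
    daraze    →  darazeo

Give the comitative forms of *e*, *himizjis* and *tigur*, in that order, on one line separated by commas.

eo, himizjisot, tigurwi

The alternation tracks the final sound of the stem — -ot when the stem ends in a sibilant (*kizijas*, *nosbiuz*); -wi when the stem ends in a non-sibilant consonant (*wehfebuf*, *der*); -o when the stem ends in a vowel (*obo*, *unu*, *daraze*).
*e* — final sound /e/ (a vowel) → -o → *eo*.
*himizjis* — final sound /s/ (a sibilant) → -ot → *himizjisot*.
The final sound of *tigur* is /r/, which is a non-sibilant consonant, so the suffix is -wi, giving *tigurwi*.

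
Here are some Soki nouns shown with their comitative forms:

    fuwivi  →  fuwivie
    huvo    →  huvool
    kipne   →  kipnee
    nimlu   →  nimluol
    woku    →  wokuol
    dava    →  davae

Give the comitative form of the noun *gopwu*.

gopwuol

The pattern is rounding harmony: -ol when the last vowel of the stem is a rounded vowel (*huvo*, *nimlu*, *woku*); -e when the last vowel of the stem is an unrounded vowel (*fuwivi*, *kipne*, *dava*).
*gopwu* — last vowel /u/ (a rounded vowel) → -ol → *gopwuol*.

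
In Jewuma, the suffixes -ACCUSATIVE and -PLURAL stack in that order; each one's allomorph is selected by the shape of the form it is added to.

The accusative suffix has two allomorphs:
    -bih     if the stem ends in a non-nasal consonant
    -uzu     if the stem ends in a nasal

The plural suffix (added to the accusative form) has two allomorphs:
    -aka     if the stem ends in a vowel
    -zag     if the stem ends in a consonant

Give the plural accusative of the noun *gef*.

gefbihzag

*gef* — final consonant /f/ (non-nasal) → -bih → *gefbih*.
The final sound of the accusative form *gefbih* is /h/, which is a consonant, so the plural suffix is -zag, giving *gefbihzag*.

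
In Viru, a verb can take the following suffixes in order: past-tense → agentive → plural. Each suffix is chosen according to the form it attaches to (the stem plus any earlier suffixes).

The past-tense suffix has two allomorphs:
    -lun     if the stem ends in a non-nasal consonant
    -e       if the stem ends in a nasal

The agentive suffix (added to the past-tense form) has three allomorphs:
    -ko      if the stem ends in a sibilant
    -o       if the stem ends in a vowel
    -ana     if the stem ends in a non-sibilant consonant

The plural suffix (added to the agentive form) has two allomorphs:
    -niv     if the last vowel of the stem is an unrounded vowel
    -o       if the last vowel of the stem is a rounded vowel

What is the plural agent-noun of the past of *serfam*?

*serfam*: final consonant = /m/, a nasal → -e → *serfame*.
The past-tense form *serfame*: final sound = /e/, a vowel → -o → *serfameo*.
The last vowel of the agentive form *serfameo* is /o/, which is a rounded vowel, so the plural suffix is -o, giving *serfameoo*.

serfameoo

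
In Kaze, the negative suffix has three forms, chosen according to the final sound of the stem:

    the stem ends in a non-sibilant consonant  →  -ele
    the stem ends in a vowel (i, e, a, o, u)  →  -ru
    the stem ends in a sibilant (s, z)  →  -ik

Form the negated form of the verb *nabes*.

Since the final sound of *nabes* is /s/ (a sibilant), it takes -ik, giving *nabesik*.

nabesik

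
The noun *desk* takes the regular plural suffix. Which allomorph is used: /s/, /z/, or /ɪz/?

The stem *desk* ends in a voiceless non-sibilant consonant.
The plural suffix surfaces as /ɪz/ after sibilants, /s/ after other voiceless consonants, and /z/ after other voiced sounds.
So the plural -s on *desk* is pronounced /s/.

/s/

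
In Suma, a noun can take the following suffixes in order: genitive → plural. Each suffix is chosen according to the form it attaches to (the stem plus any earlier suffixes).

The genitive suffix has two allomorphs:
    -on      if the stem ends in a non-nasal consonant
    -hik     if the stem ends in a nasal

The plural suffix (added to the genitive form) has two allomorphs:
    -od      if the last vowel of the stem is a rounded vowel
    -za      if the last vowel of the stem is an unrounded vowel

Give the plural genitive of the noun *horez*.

*horez*: final consonant = /z/, non-nasal → -on → *horezon*.
The last vowel of the genitive form *horezon* is /o/, which is a rounded vowel, so the plural suffix is -od, giving *horezonod*.

horezonod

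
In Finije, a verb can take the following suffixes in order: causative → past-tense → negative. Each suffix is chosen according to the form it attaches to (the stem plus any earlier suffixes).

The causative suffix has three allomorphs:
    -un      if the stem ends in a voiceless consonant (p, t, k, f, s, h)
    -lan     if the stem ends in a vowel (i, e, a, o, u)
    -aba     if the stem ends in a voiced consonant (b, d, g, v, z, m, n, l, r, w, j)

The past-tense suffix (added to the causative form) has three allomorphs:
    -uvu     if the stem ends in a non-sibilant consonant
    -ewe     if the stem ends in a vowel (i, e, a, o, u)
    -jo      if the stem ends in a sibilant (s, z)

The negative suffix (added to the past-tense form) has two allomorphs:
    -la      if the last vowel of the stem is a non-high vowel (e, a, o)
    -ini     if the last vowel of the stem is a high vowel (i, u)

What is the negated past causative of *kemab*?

kemababaewela

*kemab* — final sound /b/ (a voiced consonant) → -aba → *kemababa*.
The causative form *kemababa* — final sound /a/ (a vowel) → -ewe → *kemababaewe*.
The past-tense form *kemababaewe* — last vowel /e/ (a non-high vowel) → -la → *kemababaewela*.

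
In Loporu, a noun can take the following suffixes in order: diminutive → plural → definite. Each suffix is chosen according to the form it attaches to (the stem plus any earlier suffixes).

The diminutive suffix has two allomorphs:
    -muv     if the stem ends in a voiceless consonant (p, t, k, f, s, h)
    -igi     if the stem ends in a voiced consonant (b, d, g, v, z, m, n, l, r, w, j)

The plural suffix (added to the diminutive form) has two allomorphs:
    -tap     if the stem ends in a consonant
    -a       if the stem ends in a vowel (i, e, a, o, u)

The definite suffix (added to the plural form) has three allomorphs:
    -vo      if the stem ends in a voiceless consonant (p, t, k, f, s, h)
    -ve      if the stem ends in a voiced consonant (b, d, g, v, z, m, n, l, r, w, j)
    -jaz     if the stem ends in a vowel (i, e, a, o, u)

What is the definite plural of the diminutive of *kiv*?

kivigiajaz

*kiv* — final consonant /v/ (voiced) → -igi → *kivigi*.
The diminutive form *kivigi*: final sound = /i/, a vowel → -a → *kivigia*.
The final sound of the plural form *kivigia* is /a/, which is a vowel, so the definite suffix is -jaz, giving *kivigiajaz*.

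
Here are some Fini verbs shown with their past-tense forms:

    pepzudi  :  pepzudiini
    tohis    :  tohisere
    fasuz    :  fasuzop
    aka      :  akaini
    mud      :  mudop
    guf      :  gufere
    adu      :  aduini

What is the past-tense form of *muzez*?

muzezop

The suffix is conditioned by the final sound: -ere when the stem ends in a voiceless consonant (*tohis*, *guf*); -op when the stem ends in a voiced consonant (*fasuz*, *mud*); -ini when the stem ends in a vowel (*pepzudi*, *aka*, *adu*).
*muzez* — final sound /z/ (a voiced consonant) → -op → *muzezop*.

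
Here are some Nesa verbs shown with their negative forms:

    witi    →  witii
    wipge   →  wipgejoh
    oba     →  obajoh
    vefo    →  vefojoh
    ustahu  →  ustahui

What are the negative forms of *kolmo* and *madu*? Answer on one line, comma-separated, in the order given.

Looking at the last vowel of each stem: -i when the last vowel of the stem is a high vowel (*witi*, *ustahu*); -joh when the last vowel of the stem is a non-high vowel (*wipge*, *oba*, *vefo*).
*kolmo* — last vowel /o/ (a non-high vowel) → -joh → *kolmojoh*.
Since the last vowel of *madu* is /u/ (a high vowel), it takes -i, giving *madui*.

kolmojoh, madui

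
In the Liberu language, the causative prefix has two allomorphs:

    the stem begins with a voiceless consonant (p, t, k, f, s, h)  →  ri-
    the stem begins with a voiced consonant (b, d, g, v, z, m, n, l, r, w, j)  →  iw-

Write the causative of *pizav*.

ripizav

The first consonant of *pizav* is /p/, which is voiceless, so the prefix is ri-, giving *ripizav*.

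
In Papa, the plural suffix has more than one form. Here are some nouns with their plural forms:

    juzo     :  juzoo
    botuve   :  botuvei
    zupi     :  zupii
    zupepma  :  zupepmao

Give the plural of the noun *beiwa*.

beiwao

The alternation tracks the last vowel of the stem — -i when the last vowel of the stem is a front vowel (*botuve*, *zupi*); -o when the last vowel of the stem is a back vowel (*juzo*, *zupepma*).
*beiwa* — last vowel /a/ (a back vowel) → -o → *beiwao*.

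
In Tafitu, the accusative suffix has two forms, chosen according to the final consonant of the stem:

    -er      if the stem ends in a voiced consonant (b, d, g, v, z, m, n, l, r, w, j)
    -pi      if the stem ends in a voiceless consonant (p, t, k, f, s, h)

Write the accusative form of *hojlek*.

hojlekpi

*hojlek* — final consonant /k/ (voiceless) → -pi → *hojlekpi*.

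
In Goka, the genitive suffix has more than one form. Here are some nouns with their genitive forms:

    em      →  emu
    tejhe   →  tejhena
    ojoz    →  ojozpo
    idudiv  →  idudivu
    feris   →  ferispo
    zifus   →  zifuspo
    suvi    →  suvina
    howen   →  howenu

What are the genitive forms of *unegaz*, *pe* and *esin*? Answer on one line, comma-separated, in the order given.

unegazpo, pena, esinu

Looking at the final sound of each stem: -po when the stem ends in a sibilant (*ojoz*, *feris*, *zifus*); -u when the stem ends in a non-sibilant consonant (*em*, *idudiv*, *howen*); -na when the stem ends in a vowel (*tejhe*, *suvi*).
Since the final sound of *unegaz* is /z/ (a sibilant), it takes -po, giving *unegazpo*.
Since the final sound of *pe* is /e/ (a vowel), it takes -na, giving *pena*.
*esin* — final sound /n/ (a non-sibilant consonant) → -u → *esinu*.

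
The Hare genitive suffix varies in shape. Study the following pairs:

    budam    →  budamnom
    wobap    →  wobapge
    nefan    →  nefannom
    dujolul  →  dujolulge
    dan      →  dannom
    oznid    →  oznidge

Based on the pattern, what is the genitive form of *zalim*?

The suffix is conditioned by the final consonant: -nom when the stem ends in a nasal (*budam*, *nefan*, *dan*); -ge when the stem ends in a non-nasal consonant (*wobap*, *dujolul*, *oznid*).
*zalim* — final consonant /m/ (a nasal) → -nom → *zalimnom*.

zalimnom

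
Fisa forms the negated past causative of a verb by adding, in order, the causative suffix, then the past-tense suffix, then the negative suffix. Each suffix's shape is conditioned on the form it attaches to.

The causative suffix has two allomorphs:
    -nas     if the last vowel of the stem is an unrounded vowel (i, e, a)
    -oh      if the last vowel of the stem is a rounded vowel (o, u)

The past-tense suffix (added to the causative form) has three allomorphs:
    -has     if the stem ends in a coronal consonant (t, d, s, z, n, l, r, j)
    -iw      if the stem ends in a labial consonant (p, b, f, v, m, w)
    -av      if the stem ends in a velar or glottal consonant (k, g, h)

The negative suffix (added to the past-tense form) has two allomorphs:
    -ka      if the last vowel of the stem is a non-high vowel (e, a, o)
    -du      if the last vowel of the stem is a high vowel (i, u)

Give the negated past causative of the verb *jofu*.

jofuohavka

*jofu* — last vowel /u/ (a rounded vowel) → -oh → *jofuoh*.
The final consonant of the causative form *jofuoh* is /h/, which is velar/glottal, so the past-tense suffix is -av, giving *jofuohav*.
Since the last vowel of the past-tense form *jofuohav* is /a/ (a non-high vowel), it takes -ka, giving *jofuohavka*.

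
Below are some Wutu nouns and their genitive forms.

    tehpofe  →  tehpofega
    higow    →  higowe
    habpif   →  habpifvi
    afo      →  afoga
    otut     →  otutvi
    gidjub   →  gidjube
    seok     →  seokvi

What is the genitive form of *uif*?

Looking at the final sound of each stem: -vi when the stem ends in a voiceless consonant (*habpif*, *otut*, *seok*); -e when the stem ends in a voiced consonant (*higow*, *gidjub*); -ga when the stem ends in a vowel (*tehpofe*, *afo*).
The final sound of *uif* is /f/, which is a voiceless consonant, so the suffix is -vi, giving *uifvi*.

uifvi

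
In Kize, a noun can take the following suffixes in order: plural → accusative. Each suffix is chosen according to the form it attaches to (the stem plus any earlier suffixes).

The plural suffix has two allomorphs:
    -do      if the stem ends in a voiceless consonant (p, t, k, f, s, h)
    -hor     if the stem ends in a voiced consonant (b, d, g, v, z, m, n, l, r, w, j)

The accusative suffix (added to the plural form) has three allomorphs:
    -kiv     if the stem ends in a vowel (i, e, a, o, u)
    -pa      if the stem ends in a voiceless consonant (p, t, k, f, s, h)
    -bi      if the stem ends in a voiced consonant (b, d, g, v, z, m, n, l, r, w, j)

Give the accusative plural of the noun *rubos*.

rubosdokiv

The final consonant of *rubos* is /s/, which is voiceless, so the plural suffix is -do, giving *rubosdo*.
The plural form *rubosdo*: final sound = /o/, a vowel → -kiv → *rubosdokiv*.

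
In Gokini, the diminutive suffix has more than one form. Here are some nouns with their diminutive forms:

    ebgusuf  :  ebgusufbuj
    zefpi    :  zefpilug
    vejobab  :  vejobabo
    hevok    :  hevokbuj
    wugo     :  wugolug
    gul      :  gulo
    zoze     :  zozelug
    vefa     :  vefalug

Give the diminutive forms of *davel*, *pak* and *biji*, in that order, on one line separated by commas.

The suffix is conditioned by the final sound: -buj when the stem ends in a voiceless consonant (*ebgusuf*, *hevok*); -o when the stem ends in a voiced consonant (*vejobab*, *gul*); -lug when the stem ends in a vowel (*zefpi*, *wugo*, *zoze*, *vefa*).
The final sound of *davel* is /l/, which is a voiced consonant, so the suffix is -o, giving *davelo*.
The final sound of *pak* is /k/, which is a voiceless consonant, so the suffix is -buj, giving *pakbuj*.
The final sound of *biji* is /i/, which is a vowel, so the suffix is -lug, giving *bijilug*.

davelo, pakbuj, bijilug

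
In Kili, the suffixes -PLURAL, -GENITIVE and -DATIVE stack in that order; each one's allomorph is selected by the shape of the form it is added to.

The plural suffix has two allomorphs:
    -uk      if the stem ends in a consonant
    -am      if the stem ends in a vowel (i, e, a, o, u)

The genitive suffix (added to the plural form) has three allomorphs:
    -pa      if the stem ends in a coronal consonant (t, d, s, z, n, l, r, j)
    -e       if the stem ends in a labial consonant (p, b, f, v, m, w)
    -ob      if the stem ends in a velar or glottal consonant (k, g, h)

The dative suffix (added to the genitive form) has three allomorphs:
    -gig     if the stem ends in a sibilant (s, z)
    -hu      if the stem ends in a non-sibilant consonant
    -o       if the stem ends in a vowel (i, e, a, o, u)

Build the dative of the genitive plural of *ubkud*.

ubkudukobhu

*ubkud* — final sound /d/ (a consonant) → -uk → *ubkuduk*.
The plural form *ubkuduk* — final consonant /k/ (velar/glottal) → -ob → *ubkudukob*.
The genitive form *ubkudukob* — final sound /b/ (a non-sibilant consonant) → -hu → *ubkudukobhu*.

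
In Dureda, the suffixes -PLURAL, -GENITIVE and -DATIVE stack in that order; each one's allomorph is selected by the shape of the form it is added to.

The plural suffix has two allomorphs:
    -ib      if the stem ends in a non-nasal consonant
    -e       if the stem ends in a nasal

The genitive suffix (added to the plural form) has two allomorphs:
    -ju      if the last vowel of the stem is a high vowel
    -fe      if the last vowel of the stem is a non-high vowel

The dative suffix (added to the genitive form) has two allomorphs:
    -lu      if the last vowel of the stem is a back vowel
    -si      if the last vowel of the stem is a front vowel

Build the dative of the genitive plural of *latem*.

latemefesi

*latem*: final consonant = /m/, a nasal → -e → *lateme*.
The plural form *lateme* — last vowel /e/ (a non-high vowel) → -fe → *latemefe*.
The last vowel of the genitive form *latemefe* is /e/, which is a front vowel, so the dative suffix is -si, giving *latemefesi*.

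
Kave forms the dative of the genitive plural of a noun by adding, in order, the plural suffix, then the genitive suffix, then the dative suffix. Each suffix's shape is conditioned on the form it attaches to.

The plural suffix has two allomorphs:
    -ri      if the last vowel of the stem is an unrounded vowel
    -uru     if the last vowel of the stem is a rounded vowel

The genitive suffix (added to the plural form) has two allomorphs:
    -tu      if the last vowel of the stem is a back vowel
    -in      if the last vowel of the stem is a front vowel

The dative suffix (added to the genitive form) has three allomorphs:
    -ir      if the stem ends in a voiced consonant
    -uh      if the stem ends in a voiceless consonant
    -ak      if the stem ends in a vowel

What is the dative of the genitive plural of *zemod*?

*zemod*: last vowel = /o/, a rounded vowel → -uru → *zemoduru*.
The plural form *zemoduru* — last vowel /u/ (a back vowel) → -tu → *zemodurutu*.
The final sound of the genitive form *zemodurutu* is /u/, which is a vowel, so the dative suffix is -ak, giving *zemodurutuak*.

zemodurutuak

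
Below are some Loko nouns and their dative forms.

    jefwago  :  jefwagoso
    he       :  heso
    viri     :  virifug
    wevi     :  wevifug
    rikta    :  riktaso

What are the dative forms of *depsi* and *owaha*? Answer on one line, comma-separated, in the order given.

The alternation tracks the last vowel of the stem — -fug when the last vowel of the stem is a high vowel (*viri*, *wevi*); -so when the last vowel of the stem is a non-high vowel (*jefwago*, *he*, *rikta*).
*depsi* — last vowel /i/ (a high vowel) → -fug → *depsifug*.
Since the last vowel of *owaha* is /a/ (a non-high vowel), it takes -so, giving *owahaso*.

depsifug, owahaso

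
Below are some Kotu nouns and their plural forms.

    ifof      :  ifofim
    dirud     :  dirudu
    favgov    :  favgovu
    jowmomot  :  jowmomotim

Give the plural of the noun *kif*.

kifim

The pattern is voicing of the final consonant: -im when the stem ends in a voiceless consonant (*ifof*, *jowmomot*); -u when the stem ends in a voiced consonant (*dirud*, *favgov*).
*kif*: final consonant = /f/, voiceless → -im → *kifim*.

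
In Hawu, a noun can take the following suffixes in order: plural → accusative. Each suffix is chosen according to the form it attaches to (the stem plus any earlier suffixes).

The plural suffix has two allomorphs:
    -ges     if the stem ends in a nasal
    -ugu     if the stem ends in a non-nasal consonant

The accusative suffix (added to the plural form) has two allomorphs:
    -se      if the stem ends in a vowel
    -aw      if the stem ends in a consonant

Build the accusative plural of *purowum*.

The final consonant of *purowum* is /m/, which is a nasal, so the plural suffix is -ges, giving *purowumges*.
Since the final sound of the plural form *purowumges* is /s/ (a consonant), it takes -aw, giving *purowumgesaw*.

purowumgesaw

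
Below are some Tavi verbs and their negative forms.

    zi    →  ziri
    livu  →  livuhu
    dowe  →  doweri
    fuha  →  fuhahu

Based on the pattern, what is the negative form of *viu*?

The alternation tracks the last vowel of the stem — -ri when the last vowel of the stem is a front vowel (*zi*, *dowe*); -hu when the last vowel of the stem is a back vowel (*livu*, *fuha*).
The last vowel of *viu* is /u/, which is a back vowel, so the suffix is -hu, giving *viuhu*.

viuhu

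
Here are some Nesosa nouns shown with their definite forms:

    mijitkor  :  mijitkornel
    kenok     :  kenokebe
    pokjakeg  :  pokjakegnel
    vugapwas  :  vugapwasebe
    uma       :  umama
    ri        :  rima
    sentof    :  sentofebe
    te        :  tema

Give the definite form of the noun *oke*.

The suffix is conditioned by the final sound: -ebe when the stem ends in a voiceless consonant (*kenok*, *vugapwas*, *sentof*); -nel when the stem ends in a voiced consonant (*mijitkor*, *pokjakeg*); -ma when the stem ends in a vowel (*uma*, *ri*, *te*).
*oke* — final sound /e/ (a vowel) → -ma → *okema*.

okema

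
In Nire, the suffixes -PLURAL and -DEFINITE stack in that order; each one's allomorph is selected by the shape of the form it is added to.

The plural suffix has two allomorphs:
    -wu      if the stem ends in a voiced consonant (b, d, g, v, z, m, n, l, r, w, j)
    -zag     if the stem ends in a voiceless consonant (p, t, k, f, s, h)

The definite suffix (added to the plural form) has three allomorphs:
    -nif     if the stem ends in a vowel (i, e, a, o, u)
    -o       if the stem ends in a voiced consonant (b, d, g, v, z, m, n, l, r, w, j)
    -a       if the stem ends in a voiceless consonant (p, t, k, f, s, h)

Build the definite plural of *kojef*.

kojefzago

Since the final consonant of *kojef* is /f/ (voiceless), it takes -zag, giving *kojefzag*.
The final sound of the plural form *kojefzag* is /g/, which is a voiced consonant, so the definite suffix is -o, giving *kojefzago*.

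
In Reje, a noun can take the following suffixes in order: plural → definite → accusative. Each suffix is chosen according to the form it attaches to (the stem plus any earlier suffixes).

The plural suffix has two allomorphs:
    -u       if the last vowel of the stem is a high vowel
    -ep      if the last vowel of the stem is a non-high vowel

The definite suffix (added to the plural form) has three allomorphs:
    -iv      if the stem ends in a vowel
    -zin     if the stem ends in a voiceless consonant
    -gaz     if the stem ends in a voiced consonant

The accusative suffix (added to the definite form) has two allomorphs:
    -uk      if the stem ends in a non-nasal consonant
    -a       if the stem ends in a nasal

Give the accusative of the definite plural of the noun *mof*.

mofepzina

*mof*: last vowel = /o/, a non-high vowel → -ep → *mofep*.
The final sound of the plural form *mofep* is /p/, which is a voiceless consonant, so the definite suffix is -zin, giving *mofepzin*.
The final consonant of the definite form *mofepzin* is /n/, which is a nasal, so the accusative suffix is -a, giving *mofepzina*.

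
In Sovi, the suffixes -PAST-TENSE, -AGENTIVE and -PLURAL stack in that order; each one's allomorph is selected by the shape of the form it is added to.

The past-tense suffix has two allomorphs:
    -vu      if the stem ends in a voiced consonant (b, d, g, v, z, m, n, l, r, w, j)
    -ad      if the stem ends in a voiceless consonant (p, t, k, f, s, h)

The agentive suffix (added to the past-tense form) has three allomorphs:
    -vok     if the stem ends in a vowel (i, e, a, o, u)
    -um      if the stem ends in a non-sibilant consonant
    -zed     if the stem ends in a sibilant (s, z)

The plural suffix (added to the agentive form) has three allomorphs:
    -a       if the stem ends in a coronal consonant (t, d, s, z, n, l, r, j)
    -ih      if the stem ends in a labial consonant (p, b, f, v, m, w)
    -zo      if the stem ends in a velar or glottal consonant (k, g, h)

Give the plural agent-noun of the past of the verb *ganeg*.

ganegvuvokzo

*ganeg*: final consonant = /g/, voiced → -vu → *ganegvu*.
The past-tense form *ganegvu* — final sound /u/ (a vowel) → -vok → *ganegvuvok*.
Since the final consonant of the agentive form *ganegvuvok* is /k/ (velar/glottal), it takes -zo, giving *ganegvuvokzo*.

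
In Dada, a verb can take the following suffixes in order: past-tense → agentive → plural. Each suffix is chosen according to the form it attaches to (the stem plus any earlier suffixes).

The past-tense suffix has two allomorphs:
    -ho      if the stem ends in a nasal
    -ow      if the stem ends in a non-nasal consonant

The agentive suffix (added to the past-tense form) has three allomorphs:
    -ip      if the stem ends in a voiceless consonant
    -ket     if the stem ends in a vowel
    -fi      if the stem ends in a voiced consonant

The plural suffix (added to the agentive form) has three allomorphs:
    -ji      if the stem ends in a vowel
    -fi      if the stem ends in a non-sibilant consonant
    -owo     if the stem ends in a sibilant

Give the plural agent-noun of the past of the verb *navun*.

Since the final consonant of *navun* is /n/ (a nasal), it takes -ho, giving *navunho*.
The final sound of the past-tense form *navunho* is /o/, which is a vowel, so the agentive suffix is -ket, giving *navunhoket*.
The agentive form *navunhoket*: final sound = /t/, a non-sibilant consonant → -fi → *navunhoketfi*.

navunhoketfi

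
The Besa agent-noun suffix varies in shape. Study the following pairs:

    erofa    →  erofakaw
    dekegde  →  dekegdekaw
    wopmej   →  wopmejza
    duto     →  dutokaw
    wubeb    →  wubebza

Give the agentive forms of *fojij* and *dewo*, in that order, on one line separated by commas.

The suffix is conditioned by the final sound: -za when the stem ends in a consonant (*wopmej*, *wubeb*); -kaw when the stem ends in a vowel (*erofa*, *dekegde*, *duto*).
*fojij* — final sound /j/ (a consonant) → -za → *fojijza*.
The final sound of *dewo* is /o/, which is a vowel, so the suffix is -kaw, giving *dewokaw*.

fojijza, dewokaw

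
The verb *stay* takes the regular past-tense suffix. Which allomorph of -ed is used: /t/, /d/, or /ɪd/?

/d/

The stem *stay* ends in a voiced sound other than /d/.
The -ed suffix is realized as /ɪd/ after /t, d/; as /t/ after other voiceless consonants; and as /d/ after other voiced sounds.
So -ed on *stay* is pronounced /d/.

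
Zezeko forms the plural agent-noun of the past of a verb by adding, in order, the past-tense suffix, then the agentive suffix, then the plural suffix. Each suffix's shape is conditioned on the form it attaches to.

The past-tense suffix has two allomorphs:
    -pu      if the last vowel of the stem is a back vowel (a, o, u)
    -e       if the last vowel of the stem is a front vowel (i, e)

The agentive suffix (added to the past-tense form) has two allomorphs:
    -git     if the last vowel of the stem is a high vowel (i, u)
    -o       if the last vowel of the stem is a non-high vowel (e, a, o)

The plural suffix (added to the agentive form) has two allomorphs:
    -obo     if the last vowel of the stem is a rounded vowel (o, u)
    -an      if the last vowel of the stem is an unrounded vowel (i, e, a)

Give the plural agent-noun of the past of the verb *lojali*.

*lojali* — last vowel /i/ (a front vowel) → -e → *lojalie*.
The last vowel of the past-tense form *lojalie* is /e/, which is a non-high vowel, so the agentive suffix is -o, giving *lojalieo*.
Since the last vowel of the agentive form *lojalieo* is /o/ (a rounded vowel), it takes -obo, giving *lojalieoobo*.

lojalieoobo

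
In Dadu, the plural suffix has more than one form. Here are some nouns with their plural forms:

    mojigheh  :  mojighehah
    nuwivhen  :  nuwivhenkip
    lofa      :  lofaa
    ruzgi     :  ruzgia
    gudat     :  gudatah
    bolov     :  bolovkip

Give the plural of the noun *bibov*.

bibovkip

The pattern is voicing of the final sound: -ah when the stem ends in a voiceless consonant (*mojigheh*, *gudat*); -kip when the stem ends in a voiced consonant (*nuwivhen*, *bolov*); -a when the stem ends in a vowel (*lofa*, *ruzgi*).
*bibov*: final sound = /v/, a voiced consonant → -kip → *bibovkip*.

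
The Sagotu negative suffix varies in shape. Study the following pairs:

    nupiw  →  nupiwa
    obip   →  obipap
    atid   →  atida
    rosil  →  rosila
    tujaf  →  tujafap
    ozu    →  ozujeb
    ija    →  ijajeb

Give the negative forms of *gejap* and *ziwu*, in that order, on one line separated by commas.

The pattern is voicing of the final sound: -ap when the stem ends in a voiceless consonant (*obip*, *tujaf*); -a when the stem ends in a voiced consonant (*nupiw*, *atid*, *rosil*); -jeb when the stem ends in a vowel (*ozu*, *ija*).
*gejap* — final sound /p/ (a voiceless consonant) → -ap → *gejapap*.
*ziwu*: final sound = /u/, a vowel → -jeb → *ziwujeb*.

gejapap, ziwujeb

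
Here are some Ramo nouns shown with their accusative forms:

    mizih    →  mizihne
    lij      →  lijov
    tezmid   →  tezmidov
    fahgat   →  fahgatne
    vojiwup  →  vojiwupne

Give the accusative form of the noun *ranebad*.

The suffix is conditioned by the final consonant: -ne when the stem ends in a voiceless consonant (*mizih*, *fahgat*, *vojiwup*); -ov when the stem ends in a voiced consonant (*lij*, *tezmid*).
*ranebad*: final consonant = /d/, voiced → -ov → *ranebadov*.

ranebadov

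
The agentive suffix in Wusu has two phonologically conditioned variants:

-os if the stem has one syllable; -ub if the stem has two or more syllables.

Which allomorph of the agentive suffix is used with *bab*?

*bab* (one syllable) → -os.

-os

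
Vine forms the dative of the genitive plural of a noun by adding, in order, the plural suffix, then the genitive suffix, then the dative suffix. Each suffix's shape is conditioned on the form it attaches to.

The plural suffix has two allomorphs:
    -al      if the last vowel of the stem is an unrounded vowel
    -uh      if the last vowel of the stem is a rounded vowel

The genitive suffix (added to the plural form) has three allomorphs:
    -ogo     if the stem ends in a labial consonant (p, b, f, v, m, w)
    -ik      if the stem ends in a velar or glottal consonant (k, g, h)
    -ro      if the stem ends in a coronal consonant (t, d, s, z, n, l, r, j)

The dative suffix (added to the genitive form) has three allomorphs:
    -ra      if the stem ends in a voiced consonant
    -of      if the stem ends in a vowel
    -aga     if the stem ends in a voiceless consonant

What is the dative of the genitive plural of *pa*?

Since the last vowel of *pa* is /a/ (an unrounded vowel), it takes -al, giving *paal*.
The final consonant of the plural form *paal* is /l/, which is coronal, so the genitive suffix is -ro, giving *paalro*.
The final sound of the genitive form *paalro* is /o/, which is a vowel, so the dative suffix is -of, giving *paalroof*.

paalroof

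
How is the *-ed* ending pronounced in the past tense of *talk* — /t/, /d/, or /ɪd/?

/t/

The stem *talk* ends in a voiceless consonant other than /t/.
The -ed suffix is realized as /ɪd/ after /t, d/; as /t/ after other voiceless consonants; and as /d/ after other voiced sounds.
So -ed on *talk* is pronounced /t/.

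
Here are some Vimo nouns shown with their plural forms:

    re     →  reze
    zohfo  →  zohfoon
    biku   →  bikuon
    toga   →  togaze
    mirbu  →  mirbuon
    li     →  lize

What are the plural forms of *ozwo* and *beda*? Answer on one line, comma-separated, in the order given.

The pattern is rounding harmony: -on when the last vowel of the stem is a rounded vowel (*zohfo*, *biku*, *mirbu*); -ze when the last vowel of the stem is an unrounded vowel (*re*, *toga*, *li*).
*ozwo*: last vowel = /o/, a rounded vowel → -on → *ozwoon*.
*beda* — last vowel /a/ (an unrounded vowel) → -ze → *bedaze*.

ozwoon, bedaze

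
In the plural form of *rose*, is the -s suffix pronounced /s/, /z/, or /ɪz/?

The stem *rose* ends in a sibilant (/s, z, ʃ, ʒ, tʃ, dʒ/).
The plural suffix surfaces as /ɪz/ after sibilants, /s/ after other voiceless consonants, and /z/ after other voiced sounds.
So the plural -s on *rose* is pronounced /ɪz/.

/ɪz/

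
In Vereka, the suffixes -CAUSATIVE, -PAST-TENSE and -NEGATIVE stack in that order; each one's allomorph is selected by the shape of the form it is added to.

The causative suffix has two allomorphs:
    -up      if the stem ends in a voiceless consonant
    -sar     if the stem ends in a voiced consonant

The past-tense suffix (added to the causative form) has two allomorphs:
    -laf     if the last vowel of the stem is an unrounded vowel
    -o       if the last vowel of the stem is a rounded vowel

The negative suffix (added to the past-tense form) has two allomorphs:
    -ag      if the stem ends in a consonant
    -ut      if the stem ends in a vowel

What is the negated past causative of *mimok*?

Since the final consonant of *mimok* is /k/ (voiceless), it takes -up, giving *mimokup*.
The causative form *mimokup*: last vowel = /u/, a rounded vowel → -o → *mimokupo*.
Since the final sound of the past-tense form *mimokupo* is /o/ (a vowel), it takes -ut, giving *mimokupout*.

mimokupout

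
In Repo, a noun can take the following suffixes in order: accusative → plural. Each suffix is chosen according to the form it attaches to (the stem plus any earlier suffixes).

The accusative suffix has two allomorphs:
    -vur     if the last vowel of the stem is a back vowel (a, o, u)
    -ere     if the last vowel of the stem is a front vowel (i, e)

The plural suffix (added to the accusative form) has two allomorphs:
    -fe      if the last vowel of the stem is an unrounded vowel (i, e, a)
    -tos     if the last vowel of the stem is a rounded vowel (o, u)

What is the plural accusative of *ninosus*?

ninosusvurtos

*ninosus* — last vowel /u/ (a back vowel) → -vur → *ninosusvur*.
Since the last vowel of the accusative form *ninosusvur* is /u/ (a rounded vowel), it takes -tos, giving *ninosusvurtos*.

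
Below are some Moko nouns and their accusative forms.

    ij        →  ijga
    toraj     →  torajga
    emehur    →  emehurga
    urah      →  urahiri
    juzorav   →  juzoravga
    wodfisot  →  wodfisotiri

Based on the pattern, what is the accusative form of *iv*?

ivga

The suffix is conditioned by the final consonant: -iri when the stem ends in a voiceless consonant (*urah*, *wodfisot*); -ga when the stem ends in a voiced consonant (*ij*, *toraj*, *emehur*, *juzorav*).
Since the final consonant of *iv* is /v/ (voiced), it takes -ga, giving *ivga*.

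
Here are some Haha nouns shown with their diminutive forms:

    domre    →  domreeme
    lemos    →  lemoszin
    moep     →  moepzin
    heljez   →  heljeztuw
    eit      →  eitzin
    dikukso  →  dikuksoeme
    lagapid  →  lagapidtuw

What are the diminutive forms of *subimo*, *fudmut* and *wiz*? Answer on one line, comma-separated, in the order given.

subimoeme, fudmutzin, wiztuw

Looking at the final sound of each stem: -zin when the stem ends in a voiceless consonant (*lemos*, *moep*, *eit*); -tuw when the stem ends in a voiced consonant (*heljez*, *lagapid*); -eme when the stem ends in a vowel (*domre*, *dikukso*).
*subimo* — final sound /o/ (a vowel) → -eme → *subimoeme*.
*fudmut*: final sound = /t/, a voiceless consonant → -zin → *fudmutzin*.
*wiz*: final sound = /z/, a voiced consonant → -tuw → *wiztuw*.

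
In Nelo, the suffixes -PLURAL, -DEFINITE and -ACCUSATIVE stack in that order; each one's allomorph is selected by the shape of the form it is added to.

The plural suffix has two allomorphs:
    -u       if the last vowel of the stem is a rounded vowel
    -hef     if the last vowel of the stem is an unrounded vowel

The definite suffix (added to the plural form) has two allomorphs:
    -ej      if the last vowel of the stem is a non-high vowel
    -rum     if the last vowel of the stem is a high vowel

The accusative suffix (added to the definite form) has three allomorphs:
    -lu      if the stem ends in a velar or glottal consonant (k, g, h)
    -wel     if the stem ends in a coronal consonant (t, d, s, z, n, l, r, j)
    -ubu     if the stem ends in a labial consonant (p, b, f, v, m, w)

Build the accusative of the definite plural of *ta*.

*ta*: last vowel = /a/, an unrounded vowel → -hef → *tahef*.
The last vowel of the plural form *tahef* is /e/, which is a non-high vowel, so the definite suffix is -ej, giving *tahefej*.
Since the final consonant of the definite form *tahefej* is /j/ (coronal), it takes -wel, giving *tahefejwel*.

tahefejwel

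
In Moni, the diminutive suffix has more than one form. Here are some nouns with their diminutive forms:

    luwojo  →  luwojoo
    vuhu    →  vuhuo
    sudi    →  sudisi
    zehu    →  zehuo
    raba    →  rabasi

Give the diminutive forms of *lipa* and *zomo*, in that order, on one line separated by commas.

lipasi, zomoo

The suffix is conditioned by the last vowel: -o when the last vowel of the stem is a rounded vowel (*luwojo*, *vuhu*, *zehu*); -si when the last vowel of the stem is an unrounded vowel (*sudi*, *raba*).
*lipa* — last vowel /a/ (an unrounded vowel) → -si → *lipasi*.
The last vowel of *zomo* is /o/, which is a rounded vowel, so the suffix is -o, giving *zomoo*.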